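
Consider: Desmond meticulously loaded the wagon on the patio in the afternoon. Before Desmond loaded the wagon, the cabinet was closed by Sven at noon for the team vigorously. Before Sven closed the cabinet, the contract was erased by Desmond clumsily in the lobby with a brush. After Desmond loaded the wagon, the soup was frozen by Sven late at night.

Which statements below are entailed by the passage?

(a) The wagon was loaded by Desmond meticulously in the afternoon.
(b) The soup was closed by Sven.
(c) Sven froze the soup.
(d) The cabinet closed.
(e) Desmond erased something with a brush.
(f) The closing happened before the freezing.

(a), (c), (d), (e), (f)

(a) Entailed — the original entails any weakening of itself; this just drops 'on the patio'.
(b) Not entailed — Sven closed the cabinet, not the soup; the soup belongs to the freezing event.
(c) Entailed — this follows by dropping conjuncts from the freezing event's description.
(d) Entailed — 'Sven closed the cabinet' is causative; it entails the inchoative 'the cabinet closed'.
(e) Entailed — every conjunct here is already in the original erasing event.
(f) Entailed — the narrative places the closing before the freezing.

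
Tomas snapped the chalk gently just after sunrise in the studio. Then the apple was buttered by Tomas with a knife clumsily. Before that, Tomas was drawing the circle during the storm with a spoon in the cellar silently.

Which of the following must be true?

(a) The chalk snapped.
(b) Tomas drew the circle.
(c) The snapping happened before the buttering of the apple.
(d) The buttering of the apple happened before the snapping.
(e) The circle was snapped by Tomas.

(a), (c)

(a) Entailed — 'Tomas snapped the chalk' is causative; it entails the inchoative 'the chalk snapped'.
(b) Not entailed — 'was drawing' is progressive on an accomplishment; it does not entail the completed 'drew'.
(c) Entailed — the narrative places the snapping before the buttering.
(d) Not entailed — the narrative places the snapping before the buttering, not after.
(e) Not entailed — Tomas snapped the chalk, not the circle; the circle belongs to the drawing event.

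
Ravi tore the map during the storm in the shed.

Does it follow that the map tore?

'Ravi tore the map' is the causative; it entails the inchoative 'the map tore'.

yes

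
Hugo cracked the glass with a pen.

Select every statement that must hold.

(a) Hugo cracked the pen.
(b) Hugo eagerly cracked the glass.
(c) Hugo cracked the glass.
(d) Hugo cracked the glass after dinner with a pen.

(c)

(a) Not entailed — the pen is the instrument, not what was cracked.
(b) Not entailed — 'eagerly' adds information not in the original event.
(c) Entailed — dropping 'with a pen' leaves a sub-description the original still satisfies.
(d) Not entailed — 'after dinner' adds information not in the original event.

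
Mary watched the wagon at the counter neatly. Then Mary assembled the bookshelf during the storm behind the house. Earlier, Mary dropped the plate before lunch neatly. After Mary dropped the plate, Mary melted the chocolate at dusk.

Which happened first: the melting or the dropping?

The connectives place the dropping before the melting.

the dropping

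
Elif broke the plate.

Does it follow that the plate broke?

yes

'Elif broke the plate' is the causative; it entails the inchoative 'the plate broke'.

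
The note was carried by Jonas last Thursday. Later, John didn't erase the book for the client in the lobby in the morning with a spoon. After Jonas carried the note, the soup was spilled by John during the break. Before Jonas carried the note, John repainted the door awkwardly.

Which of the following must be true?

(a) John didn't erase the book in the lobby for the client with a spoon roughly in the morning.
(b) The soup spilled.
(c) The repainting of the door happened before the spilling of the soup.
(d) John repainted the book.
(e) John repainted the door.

(a) Entailed — under negation, adding a further restriction is entailed: if no such erasing event occurred, none occurred roughly either.
(b) Entailed — 'John spilled the soup' is causative; it entails the inchoative 'the soup spilled'.
(c) Entailed — the narrative places the repainting before the spilling.
(d) Not entailed — John repainted the door, not the book; the book belongs to the erasing event.
(e) Entailed — every conjunct here is already in the original repainting event.

(a), (b), (c), (e)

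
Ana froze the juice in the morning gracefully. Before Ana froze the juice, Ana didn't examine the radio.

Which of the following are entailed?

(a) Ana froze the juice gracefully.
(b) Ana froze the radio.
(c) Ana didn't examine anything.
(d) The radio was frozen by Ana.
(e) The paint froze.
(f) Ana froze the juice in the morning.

(a), (f)

(a) Entailed — dropping 'in the morning' leaves a sub-description the original still satisfies.
(b) Not entailed — Ana froze the juice, not the radio; the radio belongs to the examining event.
(c) Not entailed — the original only denies this specific event; Ana may have examined something else.
(d) Not entailed — Ana froze the juice, not the radio; the radio belongs to the examining event.
(e) Not entailed — the juice is what froze, not the paint.
(f) Entailed — this follows by dropping conjuncts from the freezing event's description.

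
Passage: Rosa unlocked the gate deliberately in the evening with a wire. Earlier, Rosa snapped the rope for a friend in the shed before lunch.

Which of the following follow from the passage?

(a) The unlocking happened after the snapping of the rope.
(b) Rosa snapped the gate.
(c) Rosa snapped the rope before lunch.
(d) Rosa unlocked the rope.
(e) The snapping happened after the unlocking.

(a), (c)

(a) Entailed — the narrative places the snapping before the unlocking.
(b) Not entailed — Rosa snapped the rope, not the gate; the gate belongs to the unlocking event.
(c) Entailed — every conjunct here is already in the original snapping event.
(d) Not entailed — Rosa unlocked the gate, not the rope; the rope belongs to the snapping event.
(e) Not entailed — the narrative places the snapping before the unlocking, not after.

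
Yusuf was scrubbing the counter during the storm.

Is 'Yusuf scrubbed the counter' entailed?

'scrub' is atelic; if Yusuf was scrubbing the counter, then Yusuf scrubbed the counter (for some time).

yes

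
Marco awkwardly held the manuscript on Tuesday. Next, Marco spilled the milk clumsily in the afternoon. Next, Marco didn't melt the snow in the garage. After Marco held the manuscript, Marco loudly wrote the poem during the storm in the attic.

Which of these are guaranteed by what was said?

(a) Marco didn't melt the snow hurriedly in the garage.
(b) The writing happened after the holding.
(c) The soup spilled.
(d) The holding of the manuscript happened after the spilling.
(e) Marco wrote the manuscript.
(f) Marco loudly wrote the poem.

(a), (b), (f)

(a) Entailed — under negation, adding a further restriction is entailed: if no such melting event occurred, none occurred hurriedly either.
(b) Entailed — the narrative places the holding before the writing.
(c) Not entailed — the milk is what spilled, not the soup.
(d) Not entailed — the narrative places the holding before the spilling, not after.
(e) Not entailed — Marco wrote the poem, not the manuscript; the manuscript belongs to the holding event.
(f) Entailed — the original entails any weakening of itself; this just drops 'during the storm', 'in the attic'.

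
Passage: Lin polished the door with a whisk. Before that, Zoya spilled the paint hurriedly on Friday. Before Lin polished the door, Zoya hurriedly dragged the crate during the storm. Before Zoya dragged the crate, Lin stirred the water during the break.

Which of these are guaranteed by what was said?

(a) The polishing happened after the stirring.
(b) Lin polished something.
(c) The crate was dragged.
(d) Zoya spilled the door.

(a) Entailed — the narrative places the stirring before the polishing.
(b) Entailed — dropping 'with a whisk' and generalizing the patient leaves a sub-description the original still satisfies.
(c) Entailed — every conjunct here is already in the original dragging event.
(d) Not entailed — Zoya spilled the paint, not the door; the door belongs to the polishing event.

(a), (b), (c)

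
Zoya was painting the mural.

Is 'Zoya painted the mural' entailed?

no

'was painting' is progressive; for an accomplishment like 'paint the mural', it doesn't entail completion.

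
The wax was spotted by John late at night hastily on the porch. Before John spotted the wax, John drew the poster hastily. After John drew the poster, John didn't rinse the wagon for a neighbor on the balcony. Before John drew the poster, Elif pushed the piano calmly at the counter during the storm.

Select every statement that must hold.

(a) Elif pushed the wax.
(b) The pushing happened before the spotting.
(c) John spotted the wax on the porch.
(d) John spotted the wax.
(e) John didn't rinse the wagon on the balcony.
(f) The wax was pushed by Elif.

(b), (c), (d)

(a) Not entailed — Elif pushed the piano, not the wax; the wax belongs to the spotting event.
(b) Entailed — the narrative places the pushing before the spotting.
(c) Entailed — dropping 'late at night', 'hastily' leaves a sub-description the original still satisfies.
(d) Entailed — every conjunct here is already in the original spotting event.
(e) Not entailed — dropping 'for a neighbor' under negation is not valid — the original leaves open that John rinsed the wagon some other way.
(f) Not entailed — Elif pushed the piano, not the wax; the wax belongs to the spotting event.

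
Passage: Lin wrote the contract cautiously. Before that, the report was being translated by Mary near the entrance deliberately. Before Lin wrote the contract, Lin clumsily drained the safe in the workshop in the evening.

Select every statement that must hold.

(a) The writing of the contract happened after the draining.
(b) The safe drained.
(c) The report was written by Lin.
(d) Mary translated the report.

(a), (b)

(a) Entailed — the narrative places the draining before the writing.
(b) Entailed — 'Lin drained the safe' is causative; it entails the inchoative 'the safe drained'.
(c) Not entailed — Lin wrote the contract, not the report; the report belongs to the translating event.
(d) Not entailed — 'was translating' is progressive on an accomplishment; it does not entail the completed 'translated'.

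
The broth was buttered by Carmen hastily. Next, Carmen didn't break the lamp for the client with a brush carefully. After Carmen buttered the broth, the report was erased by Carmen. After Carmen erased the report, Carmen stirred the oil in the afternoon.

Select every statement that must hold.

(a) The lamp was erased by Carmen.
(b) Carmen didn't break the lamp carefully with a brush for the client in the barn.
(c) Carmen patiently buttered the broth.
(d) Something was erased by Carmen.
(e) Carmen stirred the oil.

(a) Not entailed — Carmen erased the report, not the lamp; the lamp belongs to the breaking event.
(b) Entailed — under negation, adding a further restriction is entailed: if no such breaking event occurred, none occurred in the barn either.
(c) Not entailed — 'patiently' adds a manner not in (and inconsistent with) the original.
(d) Entailed — the original entails any weakening of itself; this just generalizes the patient.
(e) Entailed — every conjunct here is already in the original stirring event.

(b), (d), (e)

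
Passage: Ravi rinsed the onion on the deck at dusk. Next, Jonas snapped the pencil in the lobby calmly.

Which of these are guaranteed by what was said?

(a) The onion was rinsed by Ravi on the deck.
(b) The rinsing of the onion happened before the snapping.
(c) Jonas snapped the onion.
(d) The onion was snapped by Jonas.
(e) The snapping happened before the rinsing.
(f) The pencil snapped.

(a), (b), (f)

(a) Entailed — dropping 'at dusk' leaves a sub-description the original still satisfies.
(b) Entailed — the narrative places the rinsing before the snapping.
(c) Not entailed — Jonas snapped the pencil, not the onion; the onion belongs to the rinsing event.
(d) Not entailed — Jonas snapped the pencil, not the onion; the onion belongs to the rinsing event.
(e) Not entailed — the narrative places the rinsing before the snapping, not after.
(f) Entailed — 'Jonas snapped the pencil' is causative; it entails the inchoative 'the pencil snapped'.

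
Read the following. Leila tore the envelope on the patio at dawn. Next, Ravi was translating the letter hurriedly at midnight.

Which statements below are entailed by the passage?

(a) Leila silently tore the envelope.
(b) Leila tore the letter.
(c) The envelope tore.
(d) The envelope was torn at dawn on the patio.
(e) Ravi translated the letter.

(a) Not entailed — 'silently' adds information not in the original event.
(b) Not entailed — Leila tore the envelope, not the letter; the letter belongs to the translating event.
(c) Entailed — 'Leila tore the envelope' is causative; it entails the inchoative 'the envelope tore'.
(d) Entailed — generalizing the agent leaves a sub-description the original still satisfies.
(e) Not entailed — 'was translating' is progressive on an accomplishment; it does not entail the completed 'translated'.

(c), (d)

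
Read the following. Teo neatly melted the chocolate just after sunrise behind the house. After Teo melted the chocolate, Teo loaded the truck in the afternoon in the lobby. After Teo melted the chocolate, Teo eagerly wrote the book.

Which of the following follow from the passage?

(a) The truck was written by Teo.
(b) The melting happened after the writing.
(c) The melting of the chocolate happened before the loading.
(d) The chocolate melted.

(c), (d)

(a) Not entailed — Teo wrote the book, not the truck; the truck belongs to the loading event.
(b) Not entailed — the narrative places the melting before the writing, not after.
(c) Entailed — the narrative places the melting before the loading.
(d) Entailed — 'Teo melted the chocolate' is causative; it entails the inchoative 'the chocolate melted'.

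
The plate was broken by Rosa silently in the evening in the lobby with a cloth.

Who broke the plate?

Rosa

'Rosa' marks the agent of the breaking event.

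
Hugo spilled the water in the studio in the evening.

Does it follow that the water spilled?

'Hugo spilled the water' is the causative; it entails the inchoative 'the water spilled'.

yes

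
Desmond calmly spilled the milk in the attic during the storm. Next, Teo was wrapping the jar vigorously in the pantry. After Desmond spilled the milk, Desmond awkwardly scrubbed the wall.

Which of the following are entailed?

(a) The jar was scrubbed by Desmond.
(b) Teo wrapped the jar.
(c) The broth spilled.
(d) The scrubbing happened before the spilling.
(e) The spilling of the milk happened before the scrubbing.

(e)

(a) Not entailed — Desmond scrubbed the wall, not the jar; the jar belongs to the wrapping event.
(b) Not entailed — 'was wrapping' is progressive on an accomplishment; it does not entail the completed 'wrapped'.
(c) Not entailed — the milk is what spilled, not the broth.
(d) Not entailed — the narrative places the spilling before the scrubbing, not after.
(e) Entailed — the narrative places the spilling before the scrubbing.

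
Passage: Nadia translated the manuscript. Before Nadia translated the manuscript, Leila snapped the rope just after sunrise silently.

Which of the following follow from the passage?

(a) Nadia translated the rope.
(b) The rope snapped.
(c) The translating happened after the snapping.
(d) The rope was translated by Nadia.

(b), (c)

(a) Not entailed — Nadia translated the manuscript, not the rope; the rope belongs to the snapping event.
(b) Entailed — 'Leila snapped the rope' is causative; it entails the inchoative 'the rope snapped'.
(c) Entailed — the narrative places the snapping before the translating.
(d) Not entailed — Nadia translated the manuscript, not the rope; the rope belongs to the snapping event.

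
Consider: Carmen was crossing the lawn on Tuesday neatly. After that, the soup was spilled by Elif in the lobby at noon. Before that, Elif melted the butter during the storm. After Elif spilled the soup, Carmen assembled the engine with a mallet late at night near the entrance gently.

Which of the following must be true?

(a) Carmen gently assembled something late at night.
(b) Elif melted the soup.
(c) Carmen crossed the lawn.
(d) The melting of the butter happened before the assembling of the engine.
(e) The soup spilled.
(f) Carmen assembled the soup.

(a), (d), (e)

(a) Entailed — the original entails any weakening of itself; this just drops 'near the entrance', 'with a mallet' and generalizes the patient.
(b) Not entailed — Elif melted the butter, not the soup; the soup belongs to the spilling event.
(c) Not entailed — 'was crossing' is progressive on an accomplishment; it does not entail the completed 'crossed'.
(d) Entailed — the narrative places the melting before the assembling.
(e) Entailed — 'Elif spilled the soup' is causative; it entails the inchoative 'the soup spilled'.
(f) Not entailed — Carmen assembled the engine, not the soup; the soup belongs to the spilling event.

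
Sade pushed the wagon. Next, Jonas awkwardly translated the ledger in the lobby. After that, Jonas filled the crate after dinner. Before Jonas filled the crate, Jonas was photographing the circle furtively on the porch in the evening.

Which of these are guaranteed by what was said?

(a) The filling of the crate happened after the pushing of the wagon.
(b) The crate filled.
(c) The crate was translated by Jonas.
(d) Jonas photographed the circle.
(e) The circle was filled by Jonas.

(a), (b)

(a) Entailed — the narrative places the pushing before the filling.
(b) Entailed — 'Jonas filled the crate' is causative; it entails the inchoative 'the crate filled'.
(c) Not entailed — Jonas translated the ledger, not the crate; the crate belongs to the filling event.
(d) Not entailed — 'was photographing' is progressive on an accomplishment; it does not entail the completed 'photographed'.
(e) Not entailed — Jonas filled the crate, not the circle; the circle belongs to the photographing event.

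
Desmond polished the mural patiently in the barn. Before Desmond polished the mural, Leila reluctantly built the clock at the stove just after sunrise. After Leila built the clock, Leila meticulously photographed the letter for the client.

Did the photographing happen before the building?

no

The narrative orders the building before the photographing.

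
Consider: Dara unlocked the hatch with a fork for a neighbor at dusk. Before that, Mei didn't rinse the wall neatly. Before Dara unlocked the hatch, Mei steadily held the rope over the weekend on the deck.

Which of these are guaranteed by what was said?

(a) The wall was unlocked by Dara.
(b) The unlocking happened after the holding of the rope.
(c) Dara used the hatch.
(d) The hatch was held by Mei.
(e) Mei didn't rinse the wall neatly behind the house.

(a) Not entailed — Dara unlocked the hatch, not the wall; the wall belongs to the rinsing event.
(b) Entailed — the narrative places the holding before the unlocking.
(c) Not entailed — the hatch is the patient, not an instrument — Dara used a fork.
(d) Not entailed — Mei held the rope, not the hatch; the hatch belongs to the unlocking event.
(e) Entailed — under negation, adding a further restriction is entailed: if no such rinsing event occurred, none occurred behind the house either.

(b), (e)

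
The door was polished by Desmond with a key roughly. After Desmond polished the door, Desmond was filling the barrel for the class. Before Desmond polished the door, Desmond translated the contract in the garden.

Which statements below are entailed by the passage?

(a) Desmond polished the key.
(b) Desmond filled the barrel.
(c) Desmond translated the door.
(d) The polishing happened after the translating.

(a) Not entailed — the key is the instrument, not what was polished.
(b) Not entailed — 'was filling' is progressive on an accomplishment; it does not entail the completed 'filled'.
(c) Not entailed — Desmond translated the contract, not the door; the door belongs to the polishing event.
(d) Entailed — the narrative places the translating before the polishing.

(d)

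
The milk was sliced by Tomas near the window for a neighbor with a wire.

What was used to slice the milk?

a wire

'with a wire' marks the instrument of the slicing event.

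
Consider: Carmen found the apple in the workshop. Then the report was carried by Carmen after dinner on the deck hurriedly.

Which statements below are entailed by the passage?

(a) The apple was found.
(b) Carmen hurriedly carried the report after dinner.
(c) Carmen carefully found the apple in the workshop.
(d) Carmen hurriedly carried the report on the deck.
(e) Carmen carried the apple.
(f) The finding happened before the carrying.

(a), (b), (d), (f)

(a) Entailed — this follows by dropping conjuncts from the finding event's description.
(b) Entailed — the original entails any weakening of itself; this just drops 'on the deck'.
(c) Not entailed — 'carefully' adds information not in the original event.
(d) Entailed — every conjunct here is already in the original carrying event.
(e) Not entailed — Carmen carried the report, not the apple; the apple belongs to the finding event.
(f) Entailed — the narrative places the finding before the carrying.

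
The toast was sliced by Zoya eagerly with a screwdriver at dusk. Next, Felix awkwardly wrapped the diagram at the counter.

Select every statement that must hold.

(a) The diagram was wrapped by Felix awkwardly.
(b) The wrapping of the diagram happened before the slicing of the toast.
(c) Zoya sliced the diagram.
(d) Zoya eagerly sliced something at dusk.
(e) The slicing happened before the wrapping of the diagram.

(a) Entailed — dropping 'at the counter' leaves a sub-description the original still satisfies.
(b) Not entailed — the narrative places the slicing before the wrapping, not after.
(c) Not entailed — Zoya sliced the toast, not the diagram; the diagram belongs to the wrapping event.
(d) Entailed — the original entails any weakening of itself; this just drops 'with a screwdriver' and generalizes the patient.
(e) Entailed — the narrative places the slicing before the wrapping.

(a), (d), (e)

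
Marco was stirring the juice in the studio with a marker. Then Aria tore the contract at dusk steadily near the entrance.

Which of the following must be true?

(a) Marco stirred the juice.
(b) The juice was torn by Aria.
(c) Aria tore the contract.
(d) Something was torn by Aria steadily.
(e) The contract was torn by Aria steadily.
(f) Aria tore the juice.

(a) Entailed — 'stir' is an activity; 'was stirring' entails that some stirring happened, so 'stirred' holds.
(b) Not entailed — Aria tore the contract, not the juice; the juice belongs to the stirring event.
(c) Entailed — the original entails any weakening of itself; this just drops 'at dusk', 'steadily', 'near the entrance'.
(d) Entailed — this follows by dropping conjuncts from the tearing event's description.
(e) Entailed — this follows by dropping conjuncts from the tearing event's description.
(f) Not entailed — Aria tore the contract, not the juice; the juice belongs to the stirring event.

(a), (c), (d), (e)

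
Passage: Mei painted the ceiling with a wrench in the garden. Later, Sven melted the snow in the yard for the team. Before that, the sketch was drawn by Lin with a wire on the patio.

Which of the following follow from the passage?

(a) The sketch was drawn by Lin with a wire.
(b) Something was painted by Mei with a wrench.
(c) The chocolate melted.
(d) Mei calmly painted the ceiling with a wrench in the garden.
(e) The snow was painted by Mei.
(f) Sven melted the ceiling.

(a), (b)

(a) Entailed — the original entails any weakening of itself; this just drops 'on the patio'.
(b) Entailed — dropping 'in the garden' and generalizing the patient leaves a sub-description the original still satisfies.
(c) Not entailed — the snow is what melted, not the chocolate.
(d) Not entailed — 'calmly' adds information not in the original event.
(e) Not entailed — Mei painted the ceiling, not the snow; the snow belongs to the melting event.
(f) Not entailed — Sven melted the snow, not the ceiling; the ceiling belongs to the painting event.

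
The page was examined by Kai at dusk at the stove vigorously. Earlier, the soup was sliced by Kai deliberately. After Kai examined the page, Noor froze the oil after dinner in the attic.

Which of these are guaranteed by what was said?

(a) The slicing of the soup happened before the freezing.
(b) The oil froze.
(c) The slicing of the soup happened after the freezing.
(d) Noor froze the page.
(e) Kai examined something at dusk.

(a), (b), (e)

(a) Entailed — the narrative places the slicing before the freezing.
(b) Entailed — 'Noor froze the oil' is causative; it entails the inchoative 'the oil froze'.
(c) Not entailed — the narrative places the slicing before the freezing, not after.
(d) Not entailed — Noor froze the oil, not the page; the page belongs to the examining event.
(e) Entailed — dropping 'at the stove', 'vigorously' and generalizing the patient leaves a sub-description the original still satisfies.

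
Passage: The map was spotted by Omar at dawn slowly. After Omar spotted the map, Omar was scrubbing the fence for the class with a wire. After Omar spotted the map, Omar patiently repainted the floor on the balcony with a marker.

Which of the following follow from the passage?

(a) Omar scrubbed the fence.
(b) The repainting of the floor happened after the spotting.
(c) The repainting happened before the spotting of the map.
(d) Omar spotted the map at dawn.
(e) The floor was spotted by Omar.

(a) Entailed — 'scrub' is an activity; 'was scrubbing' entails that some scrubbing happened, so 'scrubbed' holds.
(b) Entailed — the narrative places the spotting before the repainting.
(c) Not entailed — the narrative places the spotting before the repainting, not after.
(d) Entailed — this follows by dropping conjuncts from the spotting event's description.
(e) Not entailed — Omar spotted the map, not the floor; the floor belongs to the repainting event.

(a), (b), (d)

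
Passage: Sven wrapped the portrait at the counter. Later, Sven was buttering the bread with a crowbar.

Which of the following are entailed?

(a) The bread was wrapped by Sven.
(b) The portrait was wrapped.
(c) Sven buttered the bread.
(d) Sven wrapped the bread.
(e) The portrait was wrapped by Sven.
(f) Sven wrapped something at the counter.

(a) Not entailed — Sven wrapped the portrait, not the bread; the bread belongs to the buttering event.
(b) Entailed — this follows by dropping conjuncts from the wrapping event's description.
(c) Not entailed — 'was buttering' is progressive on an accomplishment; it does not entail the completed 'buttered'.
(d) Not entailed — Sven wrapped the portrait, not the bread; the bread belongs to the buttering event.
(e) Entailed — the original entails any weakening of itself; this just drops 'at the counter'.
(f) Entailed — the original entails any weakening of itself; this just generalizes the patient.

(b), (e), (f)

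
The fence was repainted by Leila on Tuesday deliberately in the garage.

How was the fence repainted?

deliberately

'deliberately' marks the manner of the repainting event.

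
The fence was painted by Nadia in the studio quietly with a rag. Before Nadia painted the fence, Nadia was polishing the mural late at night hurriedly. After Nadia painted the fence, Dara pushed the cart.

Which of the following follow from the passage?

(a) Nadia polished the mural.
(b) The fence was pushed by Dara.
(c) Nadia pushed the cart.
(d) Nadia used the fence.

(a) Entailed — 'polish' is an activity; 'was polishing' entails that some polishing happened, so 'polished' holds.
(b) Not entailed — Dara pushed the cart, not the fence; the fence belongs to the painting event.
(c) Not entailed — the passage has Dara pushing the cart, not Nadia.
(d) Not entailed — the fence is the patient, not an instrument — Nadia used a rag.

(a)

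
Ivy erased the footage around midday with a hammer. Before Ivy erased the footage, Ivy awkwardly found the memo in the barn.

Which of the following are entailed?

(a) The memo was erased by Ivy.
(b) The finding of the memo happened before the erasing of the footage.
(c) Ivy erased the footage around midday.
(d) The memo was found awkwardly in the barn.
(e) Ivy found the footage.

(b), (c), (d)

(a) Not entailed — Ivy erased the footage, not the memo; the memo belongs to the finding event.
(b) Entailed — the narrative places the finding before the erasing.
(c) Entailed — every conjunct here is already in the original erasing event.
(d) Entailed — generalizing the agent leaves a sub-description the original still satisfies.
(e) Not entailed — Ivy found the memo, not the footage; the footage belongs to the erasing event.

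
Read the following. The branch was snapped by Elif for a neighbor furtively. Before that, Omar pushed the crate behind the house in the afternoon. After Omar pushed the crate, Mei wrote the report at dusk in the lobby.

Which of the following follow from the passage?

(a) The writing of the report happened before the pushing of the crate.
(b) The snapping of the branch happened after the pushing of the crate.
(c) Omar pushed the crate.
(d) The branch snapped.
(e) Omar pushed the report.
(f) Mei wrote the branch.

(a) Not entailed — the narrative places the pushing before the writing, not after.
(b) Entailed — the narrative places the pushing before the snapping.
(c) Entailed — every conjunct here is already in the original pushing event.
(d) Entailed — 'Elif snapped the branch' is causative; it entails the inchoative 'the branch snapped'.
(e) Not entailed — Omar pushed the crate, not the report; the report belongs to the writing event.
(f) Not entailed — Mei wrote the report, not the branch; the branch belongs to the snapping event.

(b), (c), (d)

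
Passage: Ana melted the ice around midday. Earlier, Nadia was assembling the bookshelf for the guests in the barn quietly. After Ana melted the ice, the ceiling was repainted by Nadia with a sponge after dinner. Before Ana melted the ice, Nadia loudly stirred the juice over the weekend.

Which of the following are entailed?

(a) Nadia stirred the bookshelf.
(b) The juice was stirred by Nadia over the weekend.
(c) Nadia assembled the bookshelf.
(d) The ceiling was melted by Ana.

(a) Not entailed — Nadia stirred the juice, not the bookshelf; the bookshelf belongs to the assembling event.
(b) Entailed — the original entails any weakening of itself; this just drops 'loudly'.
(c) Not entailed — 'was assembling' is progressive on an accomplishment; it does not entail the completed 'assembled'.
(d) Not entailed — Ana melted the ice, not the ceiling; the ceiling belongs to the repainting event.

(b)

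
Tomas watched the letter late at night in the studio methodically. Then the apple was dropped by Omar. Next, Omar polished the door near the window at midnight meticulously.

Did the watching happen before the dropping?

yes

The narrative orders the watching before the dropping.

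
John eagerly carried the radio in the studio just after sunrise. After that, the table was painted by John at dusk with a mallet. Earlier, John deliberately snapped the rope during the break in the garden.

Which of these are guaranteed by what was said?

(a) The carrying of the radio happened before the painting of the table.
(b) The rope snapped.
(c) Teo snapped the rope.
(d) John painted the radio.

(a) Entailed — the narrative places the carrying before the painting.
(b) Entailed — 'John snapped the rope' is causative; it entails the inchoative 'the rope snapped'.
(c) Not entailed — the passage has John snapping the rope, not Teo.
(d) Not entailed — John painted the table, not the radio; the radio belongs to the carrying event.

(a), (b)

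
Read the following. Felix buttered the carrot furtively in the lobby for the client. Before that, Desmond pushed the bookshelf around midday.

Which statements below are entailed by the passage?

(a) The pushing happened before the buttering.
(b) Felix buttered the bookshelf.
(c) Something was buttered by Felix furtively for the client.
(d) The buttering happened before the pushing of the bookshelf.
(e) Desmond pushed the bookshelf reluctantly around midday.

(a) Entailed — the narrative places the pushing before the buttering.
(b) Not entailed — Felix buttered the carrot, not the bookshelf; the bookshelf belongs to the pushing event.
(c) Entailed — this follows by dropping conjuncts from the buttering event's description.
(d) Not entailed — the narrative places the pushing before the buttering, not after.
(e) Not entailed — 'reluctantly' adds information not in the original event.

(a), (c)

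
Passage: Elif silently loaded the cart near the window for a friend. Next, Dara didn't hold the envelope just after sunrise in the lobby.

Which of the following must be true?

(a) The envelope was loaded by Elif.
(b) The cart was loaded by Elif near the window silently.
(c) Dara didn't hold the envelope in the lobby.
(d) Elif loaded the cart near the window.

(b), (d)

(a) Not entailed — Elif loaded the cart, not the envelope; the envelope belongs to the holding event.
(b) Entailed — this follows by dropping conjuncts from the loading event's description.
(c) Not entailed — dropping 'just after sunrise' under negation is not valid — the original leaves open that Dara held the envelope some other way.
(d) Entailed — every conjunct here is already in the original loading event.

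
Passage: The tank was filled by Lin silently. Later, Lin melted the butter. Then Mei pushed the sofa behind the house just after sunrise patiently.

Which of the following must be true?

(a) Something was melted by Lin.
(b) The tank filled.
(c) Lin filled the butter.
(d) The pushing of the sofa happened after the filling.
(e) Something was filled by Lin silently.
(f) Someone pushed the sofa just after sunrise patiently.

(a), (b), (d), (e), (f)

(a) Entailed — every conjunct here is already in the original melting event.
(b) Entailed — 'Lin filled the tank' is causative; it entails the inchoative 'the tank filled'.
(c) Not entailed — Lin filled the tank, not the butter; the butter belongs to the melting event.
(d) Entailed — the narrative places the filling before the pushing.
(e) Entailed — every conjunct here is already in the original filling event.
(f) Entailed — the original entails any weakening of itself; this just drops 'behind the house' and generalizes the agent.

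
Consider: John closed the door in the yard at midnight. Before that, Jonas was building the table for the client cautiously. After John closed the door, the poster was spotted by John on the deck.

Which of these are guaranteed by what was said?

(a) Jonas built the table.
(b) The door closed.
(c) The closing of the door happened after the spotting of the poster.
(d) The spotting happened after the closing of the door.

(b), (d)

(a) Not entailed — 'was building' is progressive on an accomplishment; it does not entail the completed 'built'.
(b) Entailed — 'John closed the door' is causative; it entails the inchoative 'the door closed'.
(c) Not entailed — the narrative places the closing before the spotting, not after.
(d) Entailed — the narrative places the closing before the spotting.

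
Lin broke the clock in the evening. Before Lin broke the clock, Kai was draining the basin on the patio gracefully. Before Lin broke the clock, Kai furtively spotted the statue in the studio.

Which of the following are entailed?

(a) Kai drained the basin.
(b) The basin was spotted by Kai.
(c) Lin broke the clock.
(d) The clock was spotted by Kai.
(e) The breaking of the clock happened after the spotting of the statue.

(a) Not entailed — 'was draining' is progressive on an accomplishment; it does not entail the completed 'drained'.
(b) Not entailed — Kai spotted the statue, not the basin; the basin belongs to the draining event.
(c) Entailed — the original entails any weakening of itself; this just drops 'in the evening'.
(d) Not entailed — Kai spotted the statue, not the clock; the clock belongs to the breaking event.
(e) Entailed — the narrative places the spotting before the breaking.

(c), (e)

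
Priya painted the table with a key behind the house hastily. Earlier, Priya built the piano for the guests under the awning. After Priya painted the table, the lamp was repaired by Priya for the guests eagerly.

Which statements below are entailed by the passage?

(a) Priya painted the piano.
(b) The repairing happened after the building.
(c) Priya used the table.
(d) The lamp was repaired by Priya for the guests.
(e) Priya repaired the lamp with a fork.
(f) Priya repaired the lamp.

(b), (d), (f)

(a) Not entailed — Priya painted the table, not the piano; the piano belongs to the building event.
(b) Entailed — the narrative places the building before the repairing.
(c) Not entailed — the table is the patient, not an instrument — Priya used a key.
(d) Entailed — dropping 'eagerly' leaves a sub-description the original still satisfies.
(e) Not entailed — 'with a fork' adds information not in the original event.
(f) Entailed — the original entails any weakening of itself; this just drops 'eagerly', 'for the guests'.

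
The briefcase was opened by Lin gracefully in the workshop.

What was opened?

'the briefcase' marks the patient of the opening event.

the briefcase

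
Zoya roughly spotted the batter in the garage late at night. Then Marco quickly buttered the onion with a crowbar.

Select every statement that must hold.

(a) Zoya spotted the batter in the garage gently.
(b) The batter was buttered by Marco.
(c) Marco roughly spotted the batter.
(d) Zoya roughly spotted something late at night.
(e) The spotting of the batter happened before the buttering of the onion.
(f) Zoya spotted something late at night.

(a) Not entailed — 'gently' adds a manner not in (and inconsistent with) the original.
(b) Not entailed — Marco buttered the onion, not the batter; the batter belongs to the spotting event.
(c) Not entailed — the passage has Zoya spotting the batter, not Marco.
(d) Entailed — this follows by dropping conjuncts from the spotting event's description.
(e) Entailed — the narrative places the spotting before the buttering.
(f) Entailed — every conjunct here is already in the original spotting event.

(d), (e), (f)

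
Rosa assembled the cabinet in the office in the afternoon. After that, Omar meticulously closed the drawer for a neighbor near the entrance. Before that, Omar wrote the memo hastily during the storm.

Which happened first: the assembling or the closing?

the assembling

The connectives place the assembling before the closing.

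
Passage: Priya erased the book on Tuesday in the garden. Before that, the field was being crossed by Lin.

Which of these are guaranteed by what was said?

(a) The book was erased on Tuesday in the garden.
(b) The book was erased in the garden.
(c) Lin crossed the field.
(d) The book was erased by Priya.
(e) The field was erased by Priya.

(a), (b), (d)

(a) Entailed — every conjunct here is already in the original erasing event.
(b) Entailed — dropping 'on Tuesday' and generalizing the agent leaves a sub-description the original still satisfies.
(c) Not entailed — 'was crossing' is progressive on an accomplishment; it does not entail the completed 'crossed'.
(d) Entailed — the original entails any weakening of itself; this just drops 'in the garden', 'on Tuesday'.
(e) Not entailed — Priya erased the book, not the field; the field belongs to the crossing event.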